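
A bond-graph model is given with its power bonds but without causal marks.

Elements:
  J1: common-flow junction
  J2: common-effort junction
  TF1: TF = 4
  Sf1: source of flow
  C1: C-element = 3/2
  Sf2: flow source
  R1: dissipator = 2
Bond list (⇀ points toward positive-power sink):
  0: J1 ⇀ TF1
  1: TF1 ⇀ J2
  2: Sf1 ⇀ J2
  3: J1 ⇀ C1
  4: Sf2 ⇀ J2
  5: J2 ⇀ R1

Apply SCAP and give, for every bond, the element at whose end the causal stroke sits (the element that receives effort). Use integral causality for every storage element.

b2 |Sf1  (Sf1: flow source, stroke at near end)
b4 |Sf2  (Sf2 fixes flow; stroke at Sf2)
b3 |J1  (C1 outputs effort q/C1)
b0 |TF1  (only one flow-in slot at J1)
b1 |J2  (through TF1, causality passes straight; one stroke at TF1)
b5 |R1  (common-e at J2 fixed by 1)

b0 stroke at TF1
b1 stroke at J2
b2 stroke at Sf1
b3 stroke at J1
b4 stroke at Sf2
b5 stroke at R1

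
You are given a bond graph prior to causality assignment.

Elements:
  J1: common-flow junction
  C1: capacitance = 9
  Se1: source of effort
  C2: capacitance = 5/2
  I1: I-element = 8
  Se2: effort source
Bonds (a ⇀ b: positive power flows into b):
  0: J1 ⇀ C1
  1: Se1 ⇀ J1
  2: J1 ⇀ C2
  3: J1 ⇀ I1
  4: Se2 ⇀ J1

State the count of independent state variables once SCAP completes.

3  (C1, C2, I1 all integral)

#1 stroke→J1  (Se1: effort source, stroke at far end)
#4 stroke→J1  (source Se2 imposes e)
#0 stroke→J1  (C1 outputs effort q/C1)
#2 stroke→J1  (C2 outputs effort q/C2)
#3 stroke→I1  (closing 1-jn rule on J1)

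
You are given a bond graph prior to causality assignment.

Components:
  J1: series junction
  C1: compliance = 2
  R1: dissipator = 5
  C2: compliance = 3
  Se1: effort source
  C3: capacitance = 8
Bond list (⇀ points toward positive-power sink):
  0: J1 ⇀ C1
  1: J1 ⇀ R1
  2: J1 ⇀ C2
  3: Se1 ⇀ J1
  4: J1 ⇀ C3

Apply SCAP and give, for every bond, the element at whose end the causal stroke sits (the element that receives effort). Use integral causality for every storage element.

bond 3 stroke→J1  (Se1 (Se) sets effort on bond)
bond 0 stroke→J1  (C1 outputs effort q/C1)
bond 2 stroke→J1  (C2: C, integral causality)
bond 4 stroke→J1  (prefer integral on C3)
bond 1 stroke→R1  (only one flow-in slot at J1)

b0 |J1
b1 |R1
b2 |J1
b3 |J1
b4 |J1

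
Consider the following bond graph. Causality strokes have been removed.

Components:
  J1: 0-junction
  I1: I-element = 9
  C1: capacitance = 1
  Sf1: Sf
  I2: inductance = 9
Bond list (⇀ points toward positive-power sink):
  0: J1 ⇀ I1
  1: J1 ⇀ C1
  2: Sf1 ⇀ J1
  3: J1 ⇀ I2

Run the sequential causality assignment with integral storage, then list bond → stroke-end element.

β2 |Sf1  (source Sf1 imposes f)
β0 |I1  (I1: I, integral causality)
β1 |J1  (C1 integral (e out))
β3 |I2  (J1 effort already set via bond 1)

b0 stroke at I1
b1 stroke at J1
b2 stroke at Sf1
b3 stroke at I2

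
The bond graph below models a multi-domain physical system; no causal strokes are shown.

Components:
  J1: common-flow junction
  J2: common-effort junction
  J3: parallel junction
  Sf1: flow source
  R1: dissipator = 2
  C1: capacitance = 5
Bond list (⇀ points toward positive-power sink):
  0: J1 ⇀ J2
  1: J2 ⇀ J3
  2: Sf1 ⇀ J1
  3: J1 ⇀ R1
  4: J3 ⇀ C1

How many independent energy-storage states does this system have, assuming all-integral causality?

bond 2 stroke→Sf1  (Sf1 fixes flow; stroke at Sf1)
bond 0 stroke→J1  (1-jn J1 has f-setter on 2)
bond 3 stroke→J1  (J1 flow already set via bond 2)
bond 1 stroke→J2  (closing 0-jn rule on J2)
bond 4 stroke→J3  (only one effort-in slot at J3)

1  (C1 all integral)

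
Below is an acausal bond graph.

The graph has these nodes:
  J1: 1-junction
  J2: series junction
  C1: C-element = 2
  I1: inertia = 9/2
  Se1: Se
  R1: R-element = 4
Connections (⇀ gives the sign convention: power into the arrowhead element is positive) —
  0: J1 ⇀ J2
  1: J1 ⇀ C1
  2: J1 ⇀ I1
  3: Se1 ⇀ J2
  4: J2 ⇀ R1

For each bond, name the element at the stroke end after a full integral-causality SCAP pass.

β3 →J2  (source Se1 imposes e)
β1 →J1  (C1 integral (e out))
β2 →I1  (I1: I, integral causality)
β0 →J1  (common-f at J1 fixed by 2)
β4 →J2  (J2: bond 0 brought flow, rest push out)

bond 0 →J1
bond 1 →J1
bond 2 →I1
bond 3 →J2
bond 4 →J2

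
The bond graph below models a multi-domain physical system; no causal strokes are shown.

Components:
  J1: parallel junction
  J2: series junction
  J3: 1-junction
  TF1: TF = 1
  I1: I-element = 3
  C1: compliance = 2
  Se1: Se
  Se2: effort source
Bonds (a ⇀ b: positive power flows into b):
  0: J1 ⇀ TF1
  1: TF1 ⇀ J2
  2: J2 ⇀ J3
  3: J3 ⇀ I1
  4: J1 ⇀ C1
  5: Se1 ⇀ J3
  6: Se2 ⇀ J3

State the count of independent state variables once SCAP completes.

2  (C1, I1 all integral)

bond 5 stroke at J3  (Se1 fixes effort; stroke away)
bond 6 stroke at J3  (Se2: effort source, stroke at far end)
bond 3 stroke at I1  (I1: I, integral causality)
bond 2 stroke at J3  (J3 flow already set via bond 3)
bond 1 stroke at J2  (J2: bond 2 brought flow, rest push out)
bond 0 stroke at TF1  (TF1 one-in-one-out from 1)
bond 4 stroke at J1  (J1 needs exactly one e-in)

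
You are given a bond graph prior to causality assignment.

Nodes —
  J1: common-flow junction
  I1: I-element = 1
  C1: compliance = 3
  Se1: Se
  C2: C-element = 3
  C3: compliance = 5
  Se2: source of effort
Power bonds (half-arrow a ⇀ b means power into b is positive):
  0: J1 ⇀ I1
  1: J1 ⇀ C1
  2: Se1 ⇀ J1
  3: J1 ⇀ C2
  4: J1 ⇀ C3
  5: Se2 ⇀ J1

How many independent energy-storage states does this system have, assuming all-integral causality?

4  (C1, C2, C3, I1 all integral)

β2 stroke→J1  (Se1 fixes effort; stroke away)
β5 stroke→J1  (source Se2 imposes e)
β0 stroke→I1  (I1 outputs flow p/I1)
β1 stroke→J1  (1-jn J1 has f-setter on 0)
β3 stroke→J1  (common-f at J1 fixed by 0)
β4 stroke→J1  (common-f at J1 fixed by 0)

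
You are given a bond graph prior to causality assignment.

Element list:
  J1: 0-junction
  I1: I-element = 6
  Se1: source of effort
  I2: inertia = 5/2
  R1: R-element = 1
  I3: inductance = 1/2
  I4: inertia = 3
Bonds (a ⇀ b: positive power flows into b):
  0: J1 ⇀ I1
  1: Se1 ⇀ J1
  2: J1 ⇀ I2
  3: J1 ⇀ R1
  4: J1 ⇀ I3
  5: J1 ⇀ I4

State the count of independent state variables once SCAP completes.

4  (I1, I2, I3, I4 all integral)

bond 1 |J1  (source Se1 imposes e)
bond 0 |I1  (J1: bond 1 brought effort, rest push out)
bond 2 |I2  (J1: bond 1 brought effort, rest push out)
bond 3 |R1  (0-jn J1 has e-setter on 1)
bond 4 |I3  (0-jn J1 has e-setter on 1)
bond 5 |I4  (0-jn J1 has e-setter on 1)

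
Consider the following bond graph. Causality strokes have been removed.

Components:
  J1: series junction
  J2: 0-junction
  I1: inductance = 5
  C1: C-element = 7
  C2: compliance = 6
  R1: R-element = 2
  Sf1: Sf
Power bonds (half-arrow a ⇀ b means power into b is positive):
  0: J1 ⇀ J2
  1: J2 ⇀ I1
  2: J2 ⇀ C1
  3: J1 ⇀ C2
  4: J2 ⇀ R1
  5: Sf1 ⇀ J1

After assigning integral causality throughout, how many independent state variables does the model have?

3  (C1, C2, I1 all integral)

bond 5 →Sf1  (Sf1 fixes flow; stroke at Sf1)
bond 0 →J1  (1-jn J1 has f-setter on 5)
bond 3 →J1  (J1: bond 5 brought flow, rest push out)
bond 1 →I1  (prefer integral on I1)
bond 2 →J2  (C1 outputs effort q/C1)
bond 4 →R1  (J2: bond 2 brought effort, rest push out)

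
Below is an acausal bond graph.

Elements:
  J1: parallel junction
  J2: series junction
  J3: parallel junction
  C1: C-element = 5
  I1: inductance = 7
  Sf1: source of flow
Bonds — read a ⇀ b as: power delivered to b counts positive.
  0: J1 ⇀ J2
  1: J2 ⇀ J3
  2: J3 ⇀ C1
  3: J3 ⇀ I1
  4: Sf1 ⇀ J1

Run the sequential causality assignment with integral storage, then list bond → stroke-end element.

b4 |Sf1  (source Sf1 imposes f)
b0 |J1  (only one effort-in slot at J1)
b1 |J2  (J2 flow already set via bond 0)
b2 |J3  (C1 integral (e out))
b3 |I1  (J3: bond 2 brought effort, rest push out)

#0 stroke→J1
#1 stroke→J2
#2 stroke→J3
#3 stroke→I1
#4 stroke→Sf1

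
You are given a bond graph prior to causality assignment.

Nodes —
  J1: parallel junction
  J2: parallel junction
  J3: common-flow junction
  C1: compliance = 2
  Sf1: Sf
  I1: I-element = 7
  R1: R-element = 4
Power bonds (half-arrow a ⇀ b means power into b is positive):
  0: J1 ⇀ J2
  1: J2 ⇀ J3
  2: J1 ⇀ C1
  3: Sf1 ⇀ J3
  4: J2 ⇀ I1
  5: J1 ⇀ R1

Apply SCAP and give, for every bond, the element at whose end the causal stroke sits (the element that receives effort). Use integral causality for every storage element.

b3 stroke at Sf1  (Sf1 fixes flow; stroke at Sf1)
b1 stroke at J3  (1-jn J3 has f-setter on 3)
b2 stroke at J1  (C1 integral (e out))
b0 stroke at J2  (common-e at J1 fixed by 2)
b5 stroke at R1  (0-jn J1 has e-setter on 2)
b4 stroke at I1  (common-e at J2 fixed by 0)

bond 0 stroke→J2
bond 1 stroke→J3
bond 2 stroke→J1
bond 3 stroke→Sf1
bond 4 stroke→I1
bond 5 stroke→R1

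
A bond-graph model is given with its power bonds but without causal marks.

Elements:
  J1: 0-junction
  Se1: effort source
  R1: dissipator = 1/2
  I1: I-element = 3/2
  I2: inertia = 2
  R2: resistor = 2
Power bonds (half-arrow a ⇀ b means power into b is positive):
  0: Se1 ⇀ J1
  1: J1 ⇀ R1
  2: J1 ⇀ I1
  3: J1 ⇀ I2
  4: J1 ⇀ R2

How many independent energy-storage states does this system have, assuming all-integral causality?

2  (I1, I2 all integral)

b0 stroke at J1  (Se1 fixes effort; stroke away)
b1 stroke at R1  (J1 effort already set via bond 0)
b2 stroke at I1  (common-e at J1 fixed by 0)
b3 stroke at I2  (0-jn J1 has e-setter on 0)
b4 stroke at R2  (0-jn J1 has e-setter on 0)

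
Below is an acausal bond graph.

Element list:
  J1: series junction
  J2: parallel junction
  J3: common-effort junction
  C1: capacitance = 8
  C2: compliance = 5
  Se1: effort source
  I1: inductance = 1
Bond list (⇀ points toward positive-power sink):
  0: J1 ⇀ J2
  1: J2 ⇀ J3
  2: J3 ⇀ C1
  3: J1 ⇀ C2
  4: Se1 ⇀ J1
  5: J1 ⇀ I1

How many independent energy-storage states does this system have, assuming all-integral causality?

bond 4 stroke→J1  (Se1 (Se) sets effort on bond)
bond 2 stroke→J3  (C1 integral (e out))
bond 1 stroke→J2  (0-jn J3 has e-setter on 2)
bond 0 stroke→J1  (common-e at J2 fixed by 1)
bond 3 stroke→J1  (prefer integral on C2)
bond 5 stroke→I1  (J1: last free bond brings flow in)

3  (C1, C2, I1 all integral)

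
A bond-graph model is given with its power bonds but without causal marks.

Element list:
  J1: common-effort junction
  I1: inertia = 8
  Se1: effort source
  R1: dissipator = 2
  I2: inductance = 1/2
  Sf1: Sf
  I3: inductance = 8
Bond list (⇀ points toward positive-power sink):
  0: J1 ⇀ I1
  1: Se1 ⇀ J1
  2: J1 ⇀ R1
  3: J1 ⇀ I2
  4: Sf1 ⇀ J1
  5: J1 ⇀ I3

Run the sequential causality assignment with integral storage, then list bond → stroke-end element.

bond 0 stroke→I1
bond 1 stroke→J1
bond 2 stroke→R1
bond 3 stroke→I2
bond 4 stroke→Sf1
bond 5 stroke→I3

#1 →J1  (Se1: effort source, stroke at far end)
#4 →Sf1  (source Sf1 imposes f)
#0 →I1  (J1: bond 1 brought effort, rest push out)
#2 →R1  (0-jn J1 has e-setter on 1)
#3 →I2  (J1 effort already set via bond 1)
#5 →I3  (common-e at J1 fixed by 1)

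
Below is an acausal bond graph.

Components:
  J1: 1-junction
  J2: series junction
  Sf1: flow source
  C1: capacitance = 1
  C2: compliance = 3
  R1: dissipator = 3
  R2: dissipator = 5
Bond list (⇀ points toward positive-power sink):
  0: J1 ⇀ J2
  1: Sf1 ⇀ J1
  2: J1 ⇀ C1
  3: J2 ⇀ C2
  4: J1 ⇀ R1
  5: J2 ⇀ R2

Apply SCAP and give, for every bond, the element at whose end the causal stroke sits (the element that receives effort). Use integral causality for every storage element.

bond 0 →J1
bond 1 →Sf1
bond 2 →J1
bond 3 →J2
bond 4 →J1
bond 5 →J2

#1 stroke→Sf1  (Sf1 (Sf) sets flow on bond)
#0 stroke→J1  (J1: bond 1 brought flow, rest push out)
#2 stroke→J1  (J1 flow already set via bond 1)
#4 stroke→J1  (common-f at J1 fixed by 1)
#3 stroke→J2  (common-f at J2 fixed by 0)
#5 stroke→J2  (common-f at J2 fixed by 0)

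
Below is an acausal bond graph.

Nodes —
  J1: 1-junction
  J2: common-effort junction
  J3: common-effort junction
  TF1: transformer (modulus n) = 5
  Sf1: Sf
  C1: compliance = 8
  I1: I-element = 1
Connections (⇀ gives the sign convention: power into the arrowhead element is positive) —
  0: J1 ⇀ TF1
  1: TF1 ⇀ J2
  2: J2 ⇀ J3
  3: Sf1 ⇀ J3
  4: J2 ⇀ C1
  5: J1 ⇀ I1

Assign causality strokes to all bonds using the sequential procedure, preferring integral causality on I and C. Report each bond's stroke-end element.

#3 stroke→Sf1  (Sf1 fixes flow; stroke at Sf1)
#2 stroke→J3  (J3 needs exactly one e-in)
#4 stroke→J2  (C1: C, integral causality)
#1 stroke→TF1  (J2 effort already set via bond 4)
#0 stroke→J1  (TF TF1: opposite of bond 1)
#5 stroke→I1  (closing 1-jn rule on J1)

b0 |J1
b1 |TF1
b2 |J3
b3 |Sf1
b4 |J2
b5 |I1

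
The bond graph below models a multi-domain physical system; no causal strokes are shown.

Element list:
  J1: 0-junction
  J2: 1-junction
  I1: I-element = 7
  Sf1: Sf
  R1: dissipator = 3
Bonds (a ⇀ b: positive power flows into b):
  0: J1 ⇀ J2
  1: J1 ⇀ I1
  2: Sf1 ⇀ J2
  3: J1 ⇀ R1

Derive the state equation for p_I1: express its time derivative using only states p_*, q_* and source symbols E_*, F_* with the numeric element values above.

dp_I1/dt = -3*F_Sf1 - 3*p_I1/7

bond 2 →Sf1  (Sf1 fixes flow; stroke at Sf1)
bond 0 →J2  (common-f at J2 fixed by 2)
bond 1 →I1  (I1: I, integral causality)
bond 3 →J1  (J1 needs exactly one e-in)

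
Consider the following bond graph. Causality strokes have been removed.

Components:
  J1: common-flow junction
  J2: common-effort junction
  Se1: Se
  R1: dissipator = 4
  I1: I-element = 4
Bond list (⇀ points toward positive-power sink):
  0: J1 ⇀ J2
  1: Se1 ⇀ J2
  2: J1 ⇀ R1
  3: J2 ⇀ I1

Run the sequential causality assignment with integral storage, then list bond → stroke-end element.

β0 |J1
β1 |J2
β2 |R1
β3 |I1

β1 stroke at J2  (Se1: effort source, stroke at far end)
β0 stroke at J1  (J2 effort already set via bond 1)
β3 stroke at I1  (common-e at J2 fixed by 1)
β2 stroke at R1  (J1 needs exactly one f-in)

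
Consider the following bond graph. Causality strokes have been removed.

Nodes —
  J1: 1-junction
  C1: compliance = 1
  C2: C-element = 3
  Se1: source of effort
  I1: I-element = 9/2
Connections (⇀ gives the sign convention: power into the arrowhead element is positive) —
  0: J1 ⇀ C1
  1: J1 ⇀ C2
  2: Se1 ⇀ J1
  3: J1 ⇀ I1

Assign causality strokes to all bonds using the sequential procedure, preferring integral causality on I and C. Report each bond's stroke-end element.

b2 stroke at J1  (Se1 fixes effort; stroke away)
b0 stroke at J1  (prefer integral on C1)
b1 stroke at J1  (C2 outputs effort q/C2)
b3 stroke at I1  (J1 needs exactly one f-in)

#0 |J1
#1 |J1
#2 |J1
#3 |I1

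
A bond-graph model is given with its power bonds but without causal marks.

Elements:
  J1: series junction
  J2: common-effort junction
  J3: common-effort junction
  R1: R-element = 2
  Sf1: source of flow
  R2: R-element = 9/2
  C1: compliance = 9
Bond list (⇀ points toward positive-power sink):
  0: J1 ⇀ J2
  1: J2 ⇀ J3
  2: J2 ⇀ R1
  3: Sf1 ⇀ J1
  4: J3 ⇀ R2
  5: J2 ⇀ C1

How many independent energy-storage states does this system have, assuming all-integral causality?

1  (C1 all integral)

β3 →Sf1  (Sf1 fixes flow; stroke at Sf1)
β0 →J1  (J1 flow already set via bond 3)
β5 →J2  (C1: C, integral causality)
β1 →J3  (0-jn J2 has e-setter on 5)
β2 →R1  (J2 effort already set via bond 5)
β4 →R2  (common-e at J3 fixed by 1)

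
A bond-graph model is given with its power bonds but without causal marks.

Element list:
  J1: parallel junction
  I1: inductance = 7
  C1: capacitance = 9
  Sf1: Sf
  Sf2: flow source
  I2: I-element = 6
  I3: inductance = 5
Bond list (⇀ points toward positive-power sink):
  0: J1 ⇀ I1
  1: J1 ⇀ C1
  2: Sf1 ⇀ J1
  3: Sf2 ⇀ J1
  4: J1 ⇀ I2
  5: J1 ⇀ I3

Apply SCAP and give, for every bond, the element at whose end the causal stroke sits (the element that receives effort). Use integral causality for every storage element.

b0 stroke at I1
b1 stroke at J1
b2 stroke at Sf1
b3 stroke at Sf2
b4 stroke at I2
b5 stroke at I3

β2 stroke→Sf1  (Sf1 fixes flow; stroke at Sf1)
β3 stroke→Sf2  (Sf2 fixes flow; stroke at Sf2)
β0 stroke→I1  (I1 outputs flow p/I1)
β1 stroke→J1  (C1 outputs effort q/C1)
β4 stroke→I2  (common-e at J1 fixed by 1)
β5 stroke→I3  (J1 effort already set via bond 1)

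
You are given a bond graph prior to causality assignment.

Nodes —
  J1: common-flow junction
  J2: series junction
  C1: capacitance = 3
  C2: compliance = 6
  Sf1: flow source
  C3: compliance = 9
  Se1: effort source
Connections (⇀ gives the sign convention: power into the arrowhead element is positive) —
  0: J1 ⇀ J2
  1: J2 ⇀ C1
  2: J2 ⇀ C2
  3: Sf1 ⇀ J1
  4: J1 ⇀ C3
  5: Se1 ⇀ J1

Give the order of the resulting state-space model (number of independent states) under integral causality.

b3 stroke at Sf1  (Sf1 fixes flow; stroke at Sf1)
b5 stroke at J1  (Se1 fixes effort; stroke away)
b0 stroke at J1  (J1: bond 3 brought flow, rest push out)
b4 stroke at J1  (J1: bond 3 brought flow, rest push out)
b1 stroke at J2  (J2: bond 0 brought flow, rest push out)
b2 stroke at J2  (common-f at J2 fixed by 0)

3  (C1, C2, C3 all integral)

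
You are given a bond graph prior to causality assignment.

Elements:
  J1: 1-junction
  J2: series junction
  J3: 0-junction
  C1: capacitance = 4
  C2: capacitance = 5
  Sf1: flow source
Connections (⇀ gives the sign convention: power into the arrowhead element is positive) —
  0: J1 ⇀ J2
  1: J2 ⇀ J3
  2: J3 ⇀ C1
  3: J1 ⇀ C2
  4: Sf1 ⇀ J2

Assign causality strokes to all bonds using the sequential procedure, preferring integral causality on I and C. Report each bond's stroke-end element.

#4 |Sf1  (source Sf1 imposes f)
#0 |J2  (1-jn J2 has f-setter on 4)
#1 |J2  (common-f at J2 fixed by 4)
#2 |J3  (only one effort-in slot at J3)
#3 |J1  (1-jn J1 has f-setter on 0)

#0 →J2
#1 →J2
#2 →J3
#3 →J1
#4 →Sf1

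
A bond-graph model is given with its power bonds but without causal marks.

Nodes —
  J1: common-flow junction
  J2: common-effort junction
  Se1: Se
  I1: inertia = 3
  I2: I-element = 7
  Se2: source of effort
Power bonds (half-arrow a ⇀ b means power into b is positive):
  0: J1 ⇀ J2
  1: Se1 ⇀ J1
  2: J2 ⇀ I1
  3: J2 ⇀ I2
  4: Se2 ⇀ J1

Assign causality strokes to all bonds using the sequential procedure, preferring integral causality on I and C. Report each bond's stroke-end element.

#1 stroke→J1  (Se1 (Se) sets effort on bond)
#4 stroke→J1  (Se2 (Se) sets effort on bond)
#0 stroke→J2  (closing 1-jn rule on J1)
#2 stroke→I1  (common-e at J2 fixed by 0)
#3 stroke→I2  (J2 effort already set via bond 0)

bond 0 →J2
bond 1 →J1
bond 2 →I1
bond 3 →I2
bond 4 →J1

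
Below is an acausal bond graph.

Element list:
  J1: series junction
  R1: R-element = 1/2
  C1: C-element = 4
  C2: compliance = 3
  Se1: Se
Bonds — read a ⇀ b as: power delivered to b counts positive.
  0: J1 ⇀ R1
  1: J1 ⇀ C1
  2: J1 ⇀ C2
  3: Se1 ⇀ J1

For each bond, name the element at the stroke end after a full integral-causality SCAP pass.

bond 0 |R1
bond 1 |J1
bond 2 |J1
bond 3 |J1

b3 stroke→J1  (Se1 (Se) sets effort on bond)
b1 stroke→J1  (C1 outputs effort q/C1)
b2 stroke→J1  (C2: C, integral causality)
b0 stroke→R1  (closing 1-jn rule on J1)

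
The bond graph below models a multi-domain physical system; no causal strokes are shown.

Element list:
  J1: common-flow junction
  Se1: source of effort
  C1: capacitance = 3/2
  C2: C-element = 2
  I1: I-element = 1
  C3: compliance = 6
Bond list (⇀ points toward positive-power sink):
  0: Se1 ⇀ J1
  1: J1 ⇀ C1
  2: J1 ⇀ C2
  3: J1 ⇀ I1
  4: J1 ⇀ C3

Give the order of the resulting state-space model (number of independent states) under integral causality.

4  (C1, C2, C3, I1 all integral)

#0 stroke at J1  (Se1 fixes effort; stroke away)
#1 stroke at J1  (C1 outputs effort q/C1)
#2 stroke at J1  (prefer integral on C2)
#3 stroke at I1  (prefer integral on I1)
#4 stroke at J1  (common-f at J1 fixed by 3)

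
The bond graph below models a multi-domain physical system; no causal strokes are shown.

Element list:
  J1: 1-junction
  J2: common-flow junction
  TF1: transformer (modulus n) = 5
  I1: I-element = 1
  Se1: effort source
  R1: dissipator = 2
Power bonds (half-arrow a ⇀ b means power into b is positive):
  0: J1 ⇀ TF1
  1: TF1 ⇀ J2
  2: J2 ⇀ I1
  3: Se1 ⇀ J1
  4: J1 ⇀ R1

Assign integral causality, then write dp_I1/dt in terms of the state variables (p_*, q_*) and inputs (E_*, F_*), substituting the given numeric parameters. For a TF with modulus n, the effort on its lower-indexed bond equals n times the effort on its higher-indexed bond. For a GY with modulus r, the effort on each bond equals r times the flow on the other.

dp_I1/dt = E_Se1/5 - 2*p_I1/25

bond 3 |J1  (Se1 (Se) sets effort on bond)
bond 2 |I1  (I1: I, integral causality)
bond 1 |J2  (J2: bond 2 brought flow, rest push out)
bond 0 |TF1  (TF1: transformer flips bond 1)
bond 4 |J1  (1-jn J1 has f-setter on 0)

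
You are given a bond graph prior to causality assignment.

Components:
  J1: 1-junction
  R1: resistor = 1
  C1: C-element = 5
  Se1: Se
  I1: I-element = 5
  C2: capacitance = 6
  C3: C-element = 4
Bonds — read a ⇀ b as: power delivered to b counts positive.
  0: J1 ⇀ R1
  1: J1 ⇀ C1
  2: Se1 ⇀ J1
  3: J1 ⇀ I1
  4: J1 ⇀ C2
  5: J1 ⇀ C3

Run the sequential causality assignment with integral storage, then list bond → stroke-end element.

β0 stroke at J1
β1 stroke at J1
β2 stroke at J1
β3 stroke at I1
β4 stroke at J1
β5 stroke at J1

b2 stroke→J1  (Se1 fixes effort; stroke away)
b1 stroke→J1  (C1: C, integral causality)
b3 stroke→I1  (I1: I, integral causality)
b0 stroke→J1  (1-jn J1 has f-setter on 3)
b4 stroke→J1  (J1: bond 3 brought flow, rest push out)
b5 stroke→J1  (common-f at J1 fixed by 3)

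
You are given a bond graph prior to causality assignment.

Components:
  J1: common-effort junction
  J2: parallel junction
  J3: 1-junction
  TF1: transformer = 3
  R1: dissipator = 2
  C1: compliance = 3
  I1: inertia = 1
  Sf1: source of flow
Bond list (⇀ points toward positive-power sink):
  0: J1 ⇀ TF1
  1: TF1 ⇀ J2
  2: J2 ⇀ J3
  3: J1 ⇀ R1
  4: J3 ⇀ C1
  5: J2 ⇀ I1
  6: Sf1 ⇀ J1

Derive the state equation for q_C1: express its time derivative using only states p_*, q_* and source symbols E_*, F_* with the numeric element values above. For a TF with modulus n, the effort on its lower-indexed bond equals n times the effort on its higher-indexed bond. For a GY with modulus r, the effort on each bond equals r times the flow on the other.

b6 |Sf1  (source Sf1 imposes f)
b4 |J3  (C1 outputs effort q/C1)
b2 |J2  (J3: last free bond brings flow in)
b1 |TF1  (J2: bond 2 brought effort, rest push out)
b5 |I1  (common-e at J2 fixed by 2)
b0 |J1  (TF1: transformer flips bond 1)
b3 |R1  (common-e at J1 fixed by 0)

dq_C1/dt = 3*F_Sf1 - p_I1 - 3*q_C1/2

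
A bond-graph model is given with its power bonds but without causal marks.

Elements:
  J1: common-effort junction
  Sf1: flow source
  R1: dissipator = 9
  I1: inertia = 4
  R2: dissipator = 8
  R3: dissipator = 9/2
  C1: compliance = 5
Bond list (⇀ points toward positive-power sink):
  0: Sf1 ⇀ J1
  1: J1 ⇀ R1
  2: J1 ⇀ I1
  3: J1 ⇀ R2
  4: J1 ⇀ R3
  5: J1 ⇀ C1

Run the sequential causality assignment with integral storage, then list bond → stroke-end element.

b0 →Sf1  (Sf1: flow source, stroke at near end)
b2 →I1  (I1 integral (f out))
b5 →J1  (C1 integral (e out))
b1 →R1  (0-jn J1 has e-setter on 5)
b3 →R2  (common-e at J1 fixed by 5)
b4 →R3  (common-e at J1 fixed by 5)

#0 →Sf1
#1 →R1
#2 →I1
#3 →R2
#4 →R3
#5 →J1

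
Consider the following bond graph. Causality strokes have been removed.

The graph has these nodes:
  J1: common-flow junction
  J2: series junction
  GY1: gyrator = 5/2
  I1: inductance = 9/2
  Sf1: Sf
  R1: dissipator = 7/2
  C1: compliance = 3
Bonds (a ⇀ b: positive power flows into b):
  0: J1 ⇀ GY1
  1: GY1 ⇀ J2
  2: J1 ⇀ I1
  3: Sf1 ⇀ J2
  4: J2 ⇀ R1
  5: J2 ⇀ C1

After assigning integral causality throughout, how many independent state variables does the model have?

2  (C1, I1 all integral)

β3 →Sf1  (Sf1 fixes flow; stroke at Sf1)
β1 →J2  (J2 flow already set via bond 3)
β4 →J2  (1-jn J2 has f-setter on 3)
β5 →J2  (1-jn J2 has f-setter on 3)
β0 →J1  (through GY1, causality inverts; strokes same side of GY1)
β2 →I1  (only one flow-in slot at J1)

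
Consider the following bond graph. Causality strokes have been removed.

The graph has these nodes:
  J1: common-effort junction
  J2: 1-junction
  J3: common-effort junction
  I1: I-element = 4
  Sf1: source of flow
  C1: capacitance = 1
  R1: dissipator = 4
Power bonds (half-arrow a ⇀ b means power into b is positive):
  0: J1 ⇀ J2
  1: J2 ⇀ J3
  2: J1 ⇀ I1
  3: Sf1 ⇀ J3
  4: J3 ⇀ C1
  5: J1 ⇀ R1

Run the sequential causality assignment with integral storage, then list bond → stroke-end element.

b0 →J1
b1 →J2
b2 →I1
b3 →Sf1
b4 →J3
b5 →R1

b3 |Sf1  (source Sf1 imposes f)
b2 |I1  (I1: I, integral causality)
b4 |J3  (C1 outputs effort q/C1)
b1 |J2  (J3: bond 4 brought effort, rest push out)
b0 |J1  (J2 needs exactly one f-in)
b5 |R1  (0-jn J1 has e-setter on 0)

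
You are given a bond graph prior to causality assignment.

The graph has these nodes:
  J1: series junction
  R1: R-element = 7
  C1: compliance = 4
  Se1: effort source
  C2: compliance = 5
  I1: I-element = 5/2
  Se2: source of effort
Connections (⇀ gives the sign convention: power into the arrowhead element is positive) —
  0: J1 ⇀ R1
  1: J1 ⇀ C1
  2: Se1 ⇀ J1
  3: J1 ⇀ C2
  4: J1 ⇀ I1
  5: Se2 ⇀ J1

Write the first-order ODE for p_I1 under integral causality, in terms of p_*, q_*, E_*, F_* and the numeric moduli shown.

β2 →J1  (Se1 fixes effort; stroke away)
β5 →J1  (Se2: effort source, stroke at far end)
β1 →J1  (prefer integral on C1)
β3 →J1  (C2 integral (e out))
β4 →I1  (I1 outputs flow p/I1)
β0 →J1  (common-f at J1 fixed by 4)

dp_I1/dt = E_Se1 + E_Se2 - 14*p_I1/5 - q_C1/4 - q_C2/5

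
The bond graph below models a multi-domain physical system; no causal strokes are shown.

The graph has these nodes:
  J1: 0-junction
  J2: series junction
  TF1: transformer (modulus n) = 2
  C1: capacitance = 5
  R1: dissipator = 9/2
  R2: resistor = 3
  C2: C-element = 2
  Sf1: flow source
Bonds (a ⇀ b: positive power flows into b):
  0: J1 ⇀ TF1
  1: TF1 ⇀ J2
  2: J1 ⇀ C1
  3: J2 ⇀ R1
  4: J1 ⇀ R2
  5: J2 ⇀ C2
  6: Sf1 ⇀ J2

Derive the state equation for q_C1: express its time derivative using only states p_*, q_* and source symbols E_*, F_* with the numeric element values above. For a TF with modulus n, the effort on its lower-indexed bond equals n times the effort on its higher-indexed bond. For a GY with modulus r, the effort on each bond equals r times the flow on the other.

β6 |Sf1  (Sf1 (Sf) sets flow on bond)
β1 |J2  (common-f at J2 fixed by 6)
β3 |J2  (common-f at J2 fixed by 6)
β5 |J2  (1-jn J2 has f-setter on 6)
β0 |TF1  (TF1 one-in-one-out from 1)
β2 |J1  (C1 outputs effort q/C1)
β4 |R2  (0-jn J1 has e-setter on 2)

dq_C1/dt = -F_Sf1/2 - q_C1/15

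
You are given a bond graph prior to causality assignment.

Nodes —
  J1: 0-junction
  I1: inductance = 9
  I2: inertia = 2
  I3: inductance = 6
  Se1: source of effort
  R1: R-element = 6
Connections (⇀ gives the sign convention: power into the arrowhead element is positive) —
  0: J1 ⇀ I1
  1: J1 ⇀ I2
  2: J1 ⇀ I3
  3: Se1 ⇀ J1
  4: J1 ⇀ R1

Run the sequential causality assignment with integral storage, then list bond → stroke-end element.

bond 0 stroke at I1
bond 1 stroke at I2
bond 2 stroke at I3
bond 3 stroke at J1
bond 4 stroke at R1

β3 stroke→J1  (source Se1 imposes e)
β0 stroke→I1  (J1: bond 3 brought effort, rest push out)
β1 stroke→I2  (common-e at J1 fixed by 3)
β2 stroke→I3  (0-jn J1 has e-setter on 3)
β4 stroke→R1  (J1 effort already set via bond 3)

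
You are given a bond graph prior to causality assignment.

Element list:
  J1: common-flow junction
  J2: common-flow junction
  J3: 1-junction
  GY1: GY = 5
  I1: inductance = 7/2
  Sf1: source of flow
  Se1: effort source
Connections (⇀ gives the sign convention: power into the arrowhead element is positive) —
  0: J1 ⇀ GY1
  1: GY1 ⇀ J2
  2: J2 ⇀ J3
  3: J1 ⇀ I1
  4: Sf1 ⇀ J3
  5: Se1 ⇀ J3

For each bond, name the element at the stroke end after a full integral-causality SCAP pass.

b4 stroke at Sf1  (Sf1: flow source, stroke at near end)
b5 stroke at J3  (Se1 fixes effort; stroke away)
b2 stroke at J3  (common-f at J3 fixed by 4)
b1 stroke at J2  (1-jn J2 has f-setter on 2)
b0 stroke at J1  (GY1 both-in/both-out from 1)
b3 stroke at I1  (closing 1-jn rule on J1)

b0 →J1
b1 →J2
b2 →J3
b3 →I1
b4 →Sf1
b5 →J3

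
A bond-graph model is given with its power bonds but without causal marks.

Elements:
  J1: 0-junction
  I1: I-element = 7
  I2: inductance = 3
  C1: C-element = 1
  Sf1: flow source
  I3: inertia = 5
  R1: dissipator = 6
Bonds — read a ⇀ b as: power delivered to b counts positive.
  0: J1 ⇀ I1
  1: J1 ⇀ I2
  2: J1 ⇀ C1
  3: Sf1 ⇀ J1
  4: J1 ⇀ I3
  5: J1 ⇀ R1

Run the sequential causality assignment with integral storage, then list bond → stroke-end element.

bond 0 →I1
bond 1 →I2
bond 2 →J1
bond 3 →Sf1
bond 4 →I3
bond 5 →R1

b3 stroke at Sf1  (Sf1: flow source, stroke at near end)
b0 stroke at I1  (I1: I, integral causality)
b1 stroke at I2  (prefer integral on I2)
b2 stroke at J1  (prefer integral on C1)
b4 stroke at I3  (J1: bond 2 brought effort, rest push out)
b5 stroke at R1  (J1: bond 2 brought effort, rest push out)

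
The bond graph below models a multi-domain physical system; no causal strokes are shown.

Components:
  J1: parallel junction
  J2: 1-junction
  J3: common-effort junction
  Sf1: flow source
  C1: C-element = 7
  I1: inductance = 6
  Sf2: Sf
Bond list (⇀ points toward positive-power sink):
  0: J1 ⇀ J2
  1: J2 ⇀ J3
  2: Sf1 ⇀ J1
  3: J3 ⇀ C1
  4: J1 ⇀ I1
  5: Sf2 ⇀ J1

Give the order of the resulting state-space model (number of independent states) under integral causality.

2  (C1, I1 all integral)

bond 2 stroke→Sf1  (source Sf1 imposes f)
bond 5 stroke→Sf2  (Sf2: flow source, stroke at near end)
bond 3 stroke→J3  (C1 integral (e out))
bond 1 stroke→J2  (J3 effort already set via bond 3)
bond 0 stroke→J1  (J2 needs exactly one f-in)
bond 4 stroke→I1  (0-jn J1 has e-setter on 0)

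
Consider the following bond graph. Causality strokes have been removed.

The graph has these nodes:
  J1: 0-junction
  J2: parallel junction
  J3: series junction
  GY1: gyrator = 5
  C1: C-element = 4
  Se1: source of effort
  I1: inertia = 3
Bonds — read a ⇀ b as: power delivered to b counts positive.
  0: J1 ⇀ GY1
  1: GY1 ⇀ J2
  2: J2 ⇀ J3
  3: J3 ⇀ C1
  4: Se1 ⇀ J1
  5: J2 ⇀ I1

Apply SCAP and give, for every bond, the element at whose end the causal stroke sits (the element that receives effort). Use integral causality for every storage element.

b0 →GY1
b1 →GY1
b2 →J2
b3 →J3
b4 →J1
b5 →I1

bond 4 stroke→J1  (Se1: effort source, stroke at far end)
bond 0 stroke→GY1  (common-e at J1 fixed by 4)
bond 1 stroke→GY1  (GY1: gyrator matches bond 0)
bond 3 stroke→J3  (C1 outputs effort q/C1)
bond 2 stroke→J2  (closing 1-jn rule on J3)
bond 5 stroke→I1  (J2 effort already set via bond 2)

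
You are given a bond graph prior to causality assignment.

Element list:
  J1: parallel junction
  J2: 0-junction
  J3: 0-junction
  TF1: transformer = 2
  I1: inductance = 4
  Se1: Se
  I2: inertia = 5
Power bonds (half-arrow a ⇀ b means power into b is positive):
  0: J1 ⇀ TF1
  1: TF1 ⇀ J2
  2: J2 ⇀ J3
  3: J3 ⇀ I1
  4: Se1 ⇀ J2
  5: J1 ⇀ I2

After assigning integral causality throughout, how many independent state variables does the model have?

b4 |J2  (Se1 (Se) sets effort on bond)
b1 |TF1  (common-e at J2 fixed by 4)
b2 |J3  (J2: bond 4 brought effort, rest push out)
b3 |I1  (J3 effort already set via bond 2)
b0 |J1  (TF1: transformer flips bond 1)
b5 |I2  (J1: bond 0 brought effort, rest push out)

2  (I1, I2 all integral)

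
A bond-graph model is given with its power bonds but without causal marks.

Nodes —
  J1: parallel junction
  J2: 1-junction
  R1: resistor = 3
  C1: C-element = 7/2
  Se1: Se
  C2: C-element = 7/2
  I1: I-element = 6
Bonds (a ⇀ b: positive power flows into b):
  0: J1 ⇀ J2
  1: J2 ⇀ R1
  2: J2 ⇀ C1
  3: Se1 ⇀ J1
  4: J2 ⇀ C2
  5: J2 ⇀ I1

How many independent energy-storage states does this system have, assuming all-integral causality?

3  (C1, C2, I1 all integral)

#3 |J1  (Se1 (Se) sets effort on bond)
#0 |J2  (J1 effort already set via bond 3)
#2 |J2  (prefer integral on C1)
#4 |J2  (C2 outputs effort q/C2)
#5 |I1  (I1 outputs flow p/I1)
#1 |J2  (1-jn J2 has f-setter on 5)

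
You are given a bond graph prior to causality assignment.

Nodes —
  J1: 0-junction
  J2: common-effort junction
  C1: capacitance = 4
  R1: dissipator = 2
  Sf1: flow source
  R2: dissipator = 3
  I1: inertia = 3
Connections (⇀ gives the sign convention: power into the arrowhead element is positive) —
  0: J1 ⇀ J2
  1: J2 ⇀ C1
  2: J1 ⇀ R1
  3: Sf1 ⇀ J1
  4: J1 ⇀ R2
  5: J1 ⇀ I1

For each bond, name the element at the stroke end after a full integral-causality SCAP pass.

#0 stroke at J1
#1 stroke at J2
#2 stroke at R1
#3 stroke at Sf1
#4 stroke at R2
#5 stroke at I1

b3 →Sf1  (Sf1 fixes flow; stroke at Sf1)
b1 →J2  (C1 integral (e out))
b0 →J1  (0-jn J2 has e-setter on 1)
b2 →R1  (common-e at J1 fixed by 0)
b4 →R2  (J1: bond 0 brought effort, rest push out)
b5 →I1  (common-e at J1 fixed by 0)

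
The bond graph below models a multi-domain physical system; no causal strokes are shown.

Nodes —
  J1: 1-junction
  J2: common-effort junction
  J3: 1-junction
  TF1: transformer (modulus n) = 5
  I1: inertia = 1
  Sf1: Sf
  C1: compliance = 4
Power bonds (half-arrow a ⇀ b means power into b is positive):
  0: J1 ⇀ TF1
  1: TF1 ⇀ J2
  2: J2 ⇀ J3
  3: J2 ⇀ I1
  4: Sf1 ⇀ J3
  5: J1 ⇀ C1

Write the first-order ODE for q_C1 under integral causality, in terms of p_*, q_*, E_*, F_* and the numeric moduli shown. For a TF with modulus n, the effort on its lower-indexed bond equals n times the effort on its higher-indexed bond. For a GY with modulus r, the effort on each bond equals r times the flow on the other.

bond 4 stroke at Sf1  (Sf1 (Sf) sets flow on bond)
bond 2 stroke at J3  (J3: bond 4 brought flow, rest push out)
bond 3 stroke at I1  (I1 integral (f out))
bond 1 stroke at J2  (only one effort-in slot at J2)
bond 0 stroke at TF1  (TF1 one-in-one-out from 1)
bond 5 stroke at J1  (J1: bond 0 brought flow, rest push out)

dq_C1/dt = F_Sf1/5 + p_I1/5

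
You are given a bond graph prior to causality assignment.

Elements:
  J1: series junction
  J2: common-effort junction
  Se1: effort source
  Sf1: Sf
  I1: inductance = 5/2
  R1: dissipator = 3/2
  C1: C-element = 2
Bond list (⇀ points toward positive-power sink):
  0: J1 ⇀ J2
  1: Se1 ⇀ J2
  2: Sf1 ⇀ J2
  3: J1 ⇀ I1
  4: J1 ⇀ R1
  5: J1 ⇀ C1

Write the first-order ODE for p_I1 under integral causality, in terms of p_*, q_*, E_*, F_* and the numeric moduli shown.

dp_I1/dt = -E_Se1 - 3*p_I1/5 - q_C1/2

β1 stroke at J2  (Se1 (Se) sets effort on bond)
β2 stroke at Sf1  (Sf1 (Sf) sets flow on bond)
β0 stroke at J1  (J2 effort already set via bond 1)
β3 stroke at I1  (I1 integral (f out))
β4 stroke at J1  (1-jn J1 has f-setter on 3)
β5 stroke at J1  (J1 flow already set via bond 3)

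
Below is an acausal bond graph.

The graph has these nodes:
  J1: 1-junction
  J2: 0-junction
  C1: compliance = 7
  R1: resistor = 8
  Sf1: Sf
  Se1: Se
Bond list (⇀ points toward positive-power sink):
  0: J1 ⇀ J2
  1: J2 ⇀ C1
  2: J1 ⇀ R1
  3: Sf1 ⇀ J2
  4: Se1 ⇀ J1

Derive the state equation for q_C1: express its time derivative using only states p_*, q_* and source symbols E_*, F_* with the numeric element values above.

dq_C1/dt = E_Se1/8 + F_Sf1 - q_C1/56

b3 stroke→Sf1  (source Sf1 imposes f)
b4 stroke→J1  (Se1 fixes effort; stroke away)
b1 stroke→J2  (C1 integral (e out))
b0 stroke→J1  (0-jn J2 has e-setter on 1)
b2 stroke→R1  (only one flow-in slot at J1)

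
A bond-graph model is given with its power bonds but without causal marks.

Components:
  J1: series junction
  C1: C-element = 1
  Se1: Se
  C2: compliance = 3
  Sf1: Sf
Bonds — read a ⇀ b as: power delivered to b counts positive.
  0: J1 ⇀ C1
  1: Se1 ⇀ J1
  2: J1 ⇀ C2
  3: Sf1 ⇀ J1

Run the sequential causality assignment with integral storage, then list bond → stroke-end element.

bond 0 |J1
bond 1 |J1
bond 2 |J1
bond 3 |Sf1

β1 stroke→J1  (source Se1 imposes e)
β3 stroke→Sf1  (Sf1: flow source, stroke at near end)
β0 stroke→J1  (J1 flow already set via bond 3)
β2 stroke→J1  (J1 flow already set via bond 3)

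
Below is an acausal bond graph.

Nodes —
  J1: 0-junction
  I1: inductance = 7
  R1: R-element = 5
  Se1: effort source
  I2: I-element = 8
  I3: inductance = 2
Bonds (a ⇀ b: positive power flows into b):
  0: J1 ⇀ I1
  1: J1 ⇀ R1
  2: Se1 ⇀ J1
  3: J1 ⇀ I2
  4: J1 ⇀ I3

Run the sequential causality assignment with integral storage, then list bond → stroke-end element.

#2 →J1  (source Se1 imposes e)
#0 →I1  (0-jn J1 has e-setter on 2)
#1 →R1  (J1: bond 2 brought effort, rest push out)
#3 →I2  (0-jn J1 has e-setter on 2)
#4 →I3  (0-jn J1 has e-setter on 2)

bond 0 stroke at I1
bond 1 stroke at R1
bond 2 stroke at J1
bond 3 stroke at I2
bond 4 stroke at I3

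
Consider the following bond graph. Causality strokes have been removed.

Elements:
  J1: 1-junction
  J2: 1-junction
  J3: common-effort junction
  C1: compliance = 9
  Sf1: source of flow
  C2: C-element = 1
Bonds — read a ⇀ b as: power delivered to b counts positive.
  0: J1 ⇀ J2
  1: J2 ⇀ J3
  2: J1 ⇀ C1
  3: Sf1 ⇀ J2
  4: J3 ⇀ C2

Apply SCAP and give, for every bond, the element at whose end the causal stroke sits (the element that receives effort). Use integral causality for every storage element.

#0 |J2
#1 |J2
#2 |J1
#3 |Sf1
#4 |J3

#3 stroke at Sf1  (Sf1 fixes flow; stroke at Sf1)
#0 stroke at J2  (common-f at J2 fixed by 3)
#1 stroke at J2  (J2: bond 3 brought flow, rest push out)
#4 stroke at J3  (only one effort-in slot at J3)
#2 stroke at J1  (J1 flow already set via bond 0)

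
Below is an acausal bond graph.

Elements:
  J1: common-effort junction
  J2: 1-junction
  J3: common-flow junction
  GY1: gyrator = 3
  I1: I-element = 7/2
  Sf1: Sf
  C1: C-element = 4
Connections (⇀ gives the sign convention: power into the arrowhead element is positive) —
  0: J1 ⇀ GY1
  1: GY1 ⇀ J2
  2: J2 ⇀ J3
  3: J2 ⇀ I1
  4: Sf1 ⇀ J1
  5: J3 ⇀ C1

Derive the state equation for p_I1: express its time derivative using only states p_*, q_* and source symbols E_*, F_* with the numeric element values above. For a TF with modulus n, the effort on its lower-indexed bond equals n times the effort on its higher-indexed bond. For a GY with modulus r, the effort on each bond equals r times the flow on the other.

dp_I1/dt = 3*F_Sf1 - q_C1/4

#4 →Sf1  (source Sf1 imposes f)
#0 →J1  (only one effort-in slot at J1)
#1 →J2  (GY1: gyrator matches bond 0)
#3 →I1  (prefer integral on I1)
#2 →J2  (common-f at J2 fixed by 3)
#5 →J3  (1-jn J3 has f-setter on 2)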